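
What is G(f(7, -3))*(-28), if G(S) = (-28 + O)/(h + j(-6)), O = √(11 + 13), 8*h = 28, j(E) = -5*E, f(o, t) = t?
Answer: 1568/67 - 112*√6/67 ≈ 19.308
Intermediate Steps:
h = 7/2 (h = (⅛)*28 = 7/2 ≈ 3.5000)
O = 2*√6 (O = √24 = 2*√6 ≈ 4.8990)
G(S) = -56/67 + 4*√6/67 (G(S) = (-28 + 2*√6)/(7/2 - 5*(-6)) = (-28 + 2*√6)/(7/2 + 30) = (-28 + 2*√6)/(67/2) = (-28 + 2*√6)*(2/67) = -56/67 + 4*√6/67)
G(f(7, -3))*(-28) = (-56/67 + 4*√6/67)*(-28) = 1568/67 - 112*√6/67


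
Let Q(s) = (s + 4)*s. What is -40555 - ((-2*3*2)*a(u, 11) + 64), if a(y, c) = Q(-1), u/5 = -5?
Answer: -40655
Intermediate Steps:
Q(s) = s*(4 + s) (Q(s) = (4 + s)*s = s*(4 + s))
u = -25 (u = 5*(-5) = -25)
a(y, c) = -3 (a(y, c) = -(4 - 1) = -1*3 = -3)
-40555 - ((-2*3*2)*a(u, 11) + 64) = -40555 - ((-2*3*2)*(-3) + 64) = -40555 - (-6*2*(-3) + 64) = -40555 - (-12*(-3) + 64) = -40555 - (36 + 64) = -40555 - 1*100 = -40555 - 100 = -40655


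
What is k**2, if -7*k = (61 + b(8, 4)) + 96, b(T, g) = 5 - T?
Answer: 484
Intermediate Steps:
k = -22 (k = -((61 + (5 - 1*8)) + 96)/7 = -((61 + (5 - 8)) + 96)/7 = -((61 - 3) + 96)/7 = -(58 + 96)/7 = -1/7*154 = -22)
k**2 = (-22)**2 = 484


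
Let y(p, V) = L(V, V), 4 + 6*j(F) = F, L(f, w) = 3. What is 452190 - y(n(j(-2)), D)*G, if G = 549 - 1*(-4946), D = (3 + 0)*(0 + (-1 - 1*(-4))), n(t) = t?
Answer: 435705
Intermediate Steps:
j(F) = -⅔ + F/6
D = 9 (D = 3*(0 + (-1 + 4)) = 3*(0 + 3) = 3*3 = 9)
G = 5495 (G = 549 + 4946 = 5495)
y(p, V) = 3
452190 - y(n(j(-2)), D)*G = 452190 - 3*5495 = 452190 - 1*16485 = 452190 - 16485 = 435705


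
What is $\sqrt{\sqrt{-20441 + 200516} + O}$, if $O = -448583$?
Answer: $\sqrt{-448583 + 245 \sqrt{3}} \approx 669.45 i$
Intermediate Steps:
$\sqrt{\sqrt{-20441 + 200516} + O} = \sqrt{\sqrt{-20441 + 200516} - 448583} = \sqrt{\sqrt{180075} - 448583} = \sqrt{245 \sqrt{3} - 448583} = \sqrt{-448583 + 245 \sqrt{3}}$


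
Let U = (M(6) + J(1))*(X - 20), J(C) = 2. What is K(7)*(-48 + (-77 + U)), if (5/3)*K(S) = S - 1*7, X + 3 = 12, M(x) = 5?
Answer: 0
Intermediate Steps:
X = 9 (X = -3 + 12 = 9)
K(S) = -21/5 + 3*S/5 (K(S) = 3*(S - 1*7)/5 = 3*(S - 7)/5 = 3*(-7 + S)/5 = -21/5 + 3*S/5)
U = -77 (U = (5 + 2)*(9 - 20) = 7*(-11) = -77)
K(7)*(-48 + (-77 + U)) = (-21/5 + (⅗)*7)*(-48 + (-77 - 77)) = (-21/5 + 21/5)*(-48 - 154) = 0*(-202) = 0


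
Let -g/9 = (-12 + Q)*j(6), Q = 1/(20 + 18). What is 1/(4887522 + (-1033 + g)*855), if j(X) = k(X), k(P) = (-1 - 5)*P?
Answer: 1/687357 ≈ 1.4548e-6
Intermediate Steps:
k(P) = -6*P
Q = 1/38 ≈ 0.026316
j(X) = -6*X
g = -73710/19 (g = -9*(-12 + 1/38)*(-6*6) = -(-4095)*(-36)/38 = -9*8190/19 = -73710/19 ≈ -3879.5)
1/(4887522 + (-1033 + g)*855) = 1/(4887522 + (-1033 - 73710/19)*855) = 1/(4887522 - 93337/19*855) = 1/(4887522 - 4200165) = 1/687357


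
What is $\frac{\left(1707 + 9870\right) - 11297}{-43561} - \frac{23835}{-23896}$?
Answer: $\frac{147369365}{148704808} \approx 0.99102$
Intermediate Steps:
$\frac{\left(1707 + 9870\right) - 11297}{-43561} - \frac{23835}{-23896} = \left(11577 - 11297\right) \left(- \frac{1}{43561}\right) - - \frac{23835}{23896} = 280 \left(- \frac{1}{43561}\right) + \frac{23835}{23896} = - \frac{40}{6223} + \frac{23835}{23896} = \frac{147369365}{148704808}$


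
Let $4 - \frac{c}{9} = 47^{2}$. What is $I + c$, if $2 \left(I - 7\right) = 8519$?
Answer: $- \frac{31157}{2} \approx -15579.0$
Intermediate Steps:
$I = \frac{8533}{2}$ ($I = 7 + \frac{1}{2} \cdot 8519 = 7 + \frac{8519}{2} = \frac{8533}{2} \approx 4266.5$)
$c = -19845$ ($c = 36 - 9 \cdot 47^{2} = 36 - 19881 = -19845$)
$I + c = \frac{8533}{2} - 19845 = - \frac{31157}{2}$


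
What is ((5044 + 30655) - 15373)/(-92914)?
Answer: -10163/46457 ≈ -0.21876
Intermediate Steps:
((5044 + 30655) - 15373)/(-92914) = (35699 - 15373)*(-1/92914) = 20326*(-1/92914) = -10163/46457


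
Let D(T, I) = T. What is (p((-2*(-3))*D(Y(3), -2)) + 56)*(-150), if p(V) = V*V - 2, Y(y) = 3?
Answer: -56700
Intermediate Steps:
p(V) = -2 + V² (p(V) = V² - 2 = -2 + V²)
(p((-2*(-3))*D(Y(3), -2)) + 56)*(-150) = ((-2 + (-2*(-3)*3)²) + 56)*(-150) = ((-2 + (6*3)²) + 56)*(-150) = ((-2 + 18²) + 56)*(-150) = ((-2 + 324) + 56)*(-150) = (322 + 56)*(-150) = 378*(-150) = -56700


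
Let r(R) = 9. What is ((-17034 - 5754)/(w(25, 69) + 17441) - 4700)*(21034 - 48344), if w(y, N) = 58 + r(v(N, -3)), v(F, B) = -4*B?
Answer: 187324724690/1459 ≈ 1.2839e+8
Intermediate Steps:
w(y, N) = 67 (w(y, N) = 58 + 9 = 67)
((-17034 - 5754)/(w(25, 69) + 17441) - 4700)*(21034 - 48344) = ((-17034 - 5754)/(67 + 17441) - 4700)*(21034 - 48344) = (-22788/17508 - 4700)*(-27310) = (-22788*1/17508 - 4700)*(-27310) = (-1899/1459 - 4700)*(-27310) = -6859199/1459*(-27310) = 187324724690/1459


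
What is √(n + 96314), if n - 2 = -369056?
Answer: 2*I*√68185 ≈ 522.25*I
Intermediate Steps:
n = -369054 (n = 2 - 369056 = -369054)
√(n + 96314) = √(-369054 + 96314) = √(-272740) = 2*I*√68185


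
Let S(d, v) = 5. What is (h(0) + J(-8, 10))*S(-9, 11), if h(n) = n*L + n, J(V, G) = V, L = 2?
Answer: -40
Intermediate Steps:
h(n) = 3*n (h(n) = n*2 + n = 2*n + n = 3*n)
(h(0) + J(-8, 10))*S(-9, 11) = (3*0 - 8)*5 = (0 - 8)*5 = -8*5 = -40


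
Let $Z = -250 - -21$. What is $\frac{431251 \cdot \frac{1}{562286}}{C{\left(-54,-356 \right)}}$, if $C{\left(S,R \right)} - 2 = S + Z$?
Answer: $- \frac{431251}{158002366} \approx -0.0027294$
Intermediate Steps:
$Z = -229$ ($Z = -250 + 21 = -229$)
$C{\left(S,R \right)} = -227 + S$ ($C{\left(S,R \right)} = 2 + \left(S - 229\right) = 2 + \left(-229 + S\right) = -227 + S$)
$\frac{431251 \cdot \frac{1}{562286}}{C{\left(-54,-356 \right)}} = \frac{431251 \cdot \frac{1}{562286}}{-227 - 54} = \frac{431251 \cdot \frac{1}{562286}}{-281} = \frac{431251}{562286} \left(- \frac{1}{281}\right) = - \frac{431251}{158002366}$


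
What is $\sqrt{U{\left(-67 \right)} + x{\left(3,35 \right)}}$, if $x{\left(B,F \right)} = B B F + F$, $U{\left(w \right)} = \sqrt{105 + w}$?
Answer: $\sqrt{350 + \sqrt{38}} \approx 18.872$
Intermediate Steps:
$x{\left(B,F \right)} = F + F B^{2}$ ($x{\left(B,F \right)} = B^{2} F + F = F B^{2} + F = F + F B^{2}$)
$\sqrt{U{\left(-67 \right)} + x{\left(3,35 \right)}} = \sqrt{\sqrt{105 - 67} + 35 \left(1 + 3^{2}\right)} = \sqrt{\sqrt{38} + 35 \left(1 + 9\right)} = \sqrt{\sqrt{38} + 35 \cdot 10} = \sqrt{\sqrt{38} + 350} = \sqrt{350 + \sqrt{38}}$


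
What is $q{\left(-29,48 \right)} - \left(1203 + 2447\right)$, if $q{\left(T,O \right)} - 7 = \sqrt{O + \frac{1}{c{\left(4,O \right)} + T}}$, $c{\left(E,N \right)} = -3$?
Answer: $-3643 + \frac{\sqrt{3070}}{8} \approx -3636.1$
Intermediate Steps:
$q{\left(T,O \right)} = 7 + \sqrt{O + \frac{1}{-3 + T}}$
$q{\left(-29,48 \right)} - \left(1203 + 2447\right) = \left(7 + \sqrt{\frac{1 + 48 \left(-3 - 29\right)}{-3 - 29}}\right) - \left(1203 + 2447\right) = \left(7 + \sqrt{\frac{1 + 48 \left(-32\right)}{-32}}\right) - 3650 = \left(7 + \sqrt{- \frac{1 - 1536}{32}}\right) - 3650 = \left(7 + \sqrt{\left(- \frac{1}{32}\right) \left(-1535\right)}\right) - 3650 = \left(7 + \sqrt{\frac{1535}{32}}\right) - 3650 = \left(7 + \frac{\sqrt{3070}}{8}\right) - 3650 = -3643 + \frac{\sqrt{3070}}{8}$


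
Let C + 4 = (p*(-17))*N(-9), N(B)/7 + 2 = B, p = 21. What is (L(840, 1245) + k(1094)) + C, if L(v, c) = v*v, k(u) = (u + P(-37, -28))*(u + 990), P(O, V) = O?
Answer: 2935873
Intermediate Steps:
k(u) = (-37 + u)*(990 + u) (k(u) = (u - 37)*(u + 990) = (-37 + u)*(990 + u))
N(B) = -14 + 7*B
L(v, c) = v**2
C = 27485 (C = -4 + (21*(-17))*(-14 + 7*(-9)) = -4 - 357*(-14 - 63) = -4 - 357*(-77) = -4 + 27489 = 27485)
(L(840, 1245) + k(1094)) + C = (840**2 + (-36630 + 1094**2 + 953*1094)) + 27485 = (705600 + (-36630 + 1196836 + 1042582)) + 27485 = (705600 + 2202788) + 27485 = 2908388 + 27485 = 2935873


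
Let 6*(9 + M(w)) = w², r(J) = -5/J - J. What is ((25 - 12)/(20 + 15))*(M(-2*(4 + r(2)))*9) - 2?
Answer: -2207/70 ≈ -31.529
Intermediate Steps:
r(J) = -J - 5/J
M(w) = -9 + w²/6
((25 - 12)/(20 + 15))*(M(-2*(4 + r(2)))*9) - 2 = ((25 - 12)/(20 + 15))*((-9 + (-2*(4 + (-1*2 - 5/2)))²/6)*9) - 2 = (13/35)*((-9 + (-2*(4 + (-2 - 5*½)))²/6)*9) - 2 = (13*(1/35))*((-9 + (-2*(4 + (-2 - 5/2)))²/6)*9) - 2 = 13*((-9 + (-2*(4 - 9/2))²/6)*9)/35 - 2 = 13*((-9 + (-2*(-½))²/6)*9)/35 - 2 = 13*((-9 + (⅙)*1²)*9)/35 - 2 = 13*((-9 + (⅙)*1)*9)/35 - 2 = 13*((-9 + ⅙)*9)/35 - 2 = 13*(-53/6*9)/35 - 2 = (13/35)*(-159/2) - 2 = -2067/70 - 2 = -2207/70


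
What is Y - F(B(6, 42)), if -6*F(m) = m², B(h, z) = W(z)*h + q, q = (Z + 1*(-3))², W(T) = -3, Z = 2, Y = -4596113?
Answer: -27576389/6 ≈ -4.5961e+6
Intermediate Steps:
q = 1 (q = (2 + 1*(-3))² = (2 - 3)² = (-1)² = 1)
B(h, z) = 1 - 3*h (B(h, z) = -3*h + 1 = 1 - 3*h)
F(m) = -m²/6
Y - F(B(6, 42)) = -4596113 - (-1)*(1 - 3*6)²/6 = -4596113 - (-1)*(1 - 18)²/6 = -4596113 - (-1)*(-17)²/6 = -4596113 - (-1)*289/6 = -4596113 - 1*(-289/6) = -4596113 + 289/6 = -27576389/6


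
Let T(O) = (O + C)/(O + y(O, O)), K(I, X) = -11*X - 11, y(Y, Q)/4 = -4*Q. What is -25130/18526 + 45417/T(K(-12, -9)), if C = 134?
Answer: -92553952525/342731 ≈ -2.7005e+5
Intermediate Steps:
y(Y, Q) = -16*Q (y(Y, Q) = 4*(-4*Q) = -16*Q)
K(I, X) = -11 - 11*X
T(O) = -(134 + O)/(15*O) (T(O) = (O + 134)/(O - 16*O) = (134 + O)/((-15*O)) = (134 + O)*(-1/(15*O)) = -(134 + O)/(15*O))
-25130/18526 + 45417/T(K(-12, -9)) = -25130/18526 + 45417/(((-134 - (-11 - 11*(-9)))/(15*(-11 - 11*(-9))))) = -25130*1/18526 + 45417/(((-134 - (-11 + 99))/(15*(-11 + 99)))) = -12565/9263 + 45417/(((1/15)*(-134 - 1*88)/88)) = -12565/9263 + 45417/(((1/15)*(1/88)*(-134 - 88))) = -12565/9263 + 45417/(((1/15)*(1/88)*(-222))) = -12565/9263 + 45417/(-37/220) = -12565/9263 + 45417*(-220/37) = -12565/9263 - 9991740/37 = -92553952525/342731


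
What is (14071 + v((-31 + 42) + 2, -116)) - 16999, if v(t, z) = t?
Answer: -2915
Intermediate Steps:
(14071 + v((-31 + 42) + 2, -116)) - 16999 = (14071 + ((-31 + 42) + 2)) - 16999 = (14071 + (11 + 2)) - 16999 = (14071 + 13) - 16999 = 14084 - 16999 = -2915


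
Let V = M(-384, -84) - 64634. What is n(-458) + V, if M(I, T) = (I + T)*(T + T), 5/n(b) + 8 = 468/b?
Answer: 28902195/2066 ≈ 13989.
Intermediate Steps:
n(b) = 5/(-8 + 468/b)
M(I, T) = 2*T*(I + T) (M(I, T) = (I + T)*(2*T) = 2*T*(I + T))
V = 13990 (V = 2*(-84)*(-384 - 84) - 64634 = 2*(-84)*(-468) - 64634 = 78624 - 64634 = 13990)
n(-458) + V = -5*(-458)/(-468 + 8*(-458)) + 13990 = -5*(-458)/(-468 - 3664) + 13990 = -5*(-458)/(-4132) + 13990 = -5*(-458)*(-1/4132) + 13990 = -1145/2066 + 13990 = 28902195/2066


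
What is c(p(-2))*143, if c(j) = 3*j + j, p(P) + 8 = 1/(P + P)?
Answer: -4719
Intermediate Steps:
p(P) = -8 + 1/(2*P) (p(P) = -8 + 1/(P + P) = -8 + 1/(2*P))
c(j) = 4*j
c(p(-2))*143 = (4*(-8 + (1/2)/(-2)))*143 = (4*(-8 + (1/2)*(-1/2)))*143 = (4*(-8 - 1/4))*143 = (4*(-33/4))*143 = -33*143 = -4719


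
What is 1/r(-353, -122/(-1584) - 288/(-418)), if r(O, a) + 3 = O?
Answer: -1/356 ≈ -0.0028090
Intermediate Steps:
r(O, a) = -3 + O
1/r(-353, -122/(-1584) - 288/(-418)) = 1/(-3 - 353) = 1/(-356) = -1/356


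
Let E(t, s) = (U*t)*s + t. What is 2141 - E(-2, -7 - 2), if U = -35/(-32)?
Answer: 33973/16 ≈ 2123.3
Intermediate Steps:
U = 35/32 (U = -35*(-1/32) = 35/32 ≈ 1.0938)
E(t, s) = t + 35*s*t/32 (E(t, s) = (35*t/32)*s + t = 35*s*t/32 + t = t + 35*s*t/32)
2141 - E(-2, -7 - 2) = 2141 - (-2)*(32 + 35*(-7 - 2))/32 = 2141 - (-2)*(32 + 35*(-9))/32 = 2141 - (-2)*(32 - 315)/32 = 2141 - (-2)*(-283)/32 = 2141 - 1*283/16 = 2141 - 283/16 = 33973/16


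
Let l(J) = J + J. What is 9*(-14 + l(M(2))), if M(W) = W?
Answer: -90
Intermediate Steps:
l(J) = 2*J
9*(-14 + l(M(2))) = 9*(-14 + 2*2) = 9*(-14 + 4) = 9*(-10) = -90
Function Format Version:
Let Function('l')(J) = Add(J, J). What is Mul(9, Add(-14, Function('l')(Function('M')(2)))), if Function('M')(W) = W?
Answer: -90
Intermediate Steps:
Function('l')(J) = Mul(2, J)
Mul(9, Add(-14, Function('l')(Function('M')(2)))) = Mul(9, Add(-14, Mul(2, 2))) = Mul(9, Add(-14, 4)) = Mul(9, -10) = -90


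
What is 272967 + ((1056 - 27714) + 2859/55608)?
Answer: 4565584577/18536 ≈ 2.4631e+5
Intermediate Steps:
272967 + ((1056 - 27714) + 2859/55608) = 272967 + (-26658 + 2859*(1/55608)) = 272967 + (-26658 + 953/18536) = 272967 - 494131735/18536 = 4565584577/18536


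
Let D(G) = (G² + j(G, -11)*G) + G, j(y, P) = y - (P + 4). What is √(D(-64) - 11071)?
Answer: I*√3391 ≈ 58.232*I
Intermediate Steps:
j(y, P) = -4 + y - P (j(y, P) = y - (4 + P) = y + (-4 - P) = -4 + y - P)
D(G) = G + G² + G*(7 + G) (D(G) = (G² + (-4 + G - 1*(-11))*G) + G = (G² + (-4 + G + 11)*G) + G = (G² + (7 + G)*G) + G = (G² + G*(7 + G)) + G = G + G² + G*(7 + G))
√(D(-64) - 11071) = √(2*(-64)*(4 - 64) - 11071) = √(2*(-64)*(-60) - 11071) = √(7680 - 11071) = √(-3391) = I*√3391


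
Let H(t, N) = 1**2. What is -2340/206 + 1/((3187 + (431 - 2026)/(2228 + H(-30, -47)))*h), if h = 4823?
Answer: -40077233173893/3528166701332 ≈ -11.359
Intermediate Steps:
H(t, N) = 1
-2340/206 + 1/((3187 + (431 - 2026)/(2228 + H(-30, -47)))*h) = -2340/206 + 1/((3187 + (431 - 2026)/(2228 + 1))*4823) = -2340*1/206 + (1/4823)/(3187 - 1595/2229) = -1170/103 + (1/4823)/(3187 - 1595*1/2229) = -1170/103 + (1/4823)/(3187 - 1595/2229) = -1170/103 + (1/4823)/(7102228/2229) = -1170/103 + (2229/7102228)*(1/4823) = -1170/103 + 2229/34254045644 = -40077233173893/3528166701332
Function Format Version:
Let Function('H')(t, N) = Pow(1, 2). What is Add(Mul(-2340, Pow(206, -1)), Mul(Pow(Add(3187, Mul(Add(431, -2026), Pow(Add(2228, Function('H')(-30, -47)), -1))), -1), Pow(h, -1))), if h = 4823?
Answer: Rational(-40077233173893, 3528166701332) ≈ -11.359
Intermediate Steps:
Function('H')(t, N) = 1
Add(Mul(-2340, Pow(206, -1)), Mul(Pow(Add(3187, Mul(Add(431, -2026), Pow(Add(2228, Function('H')(-30, -47)), -1))), -1), Pow(h, -1))) = Add(Mul(-2340, Pow(206, -1)), Mul(Pow(Add(3187, Mul(Add(431, -2026), Pow(Add(2228, 1), -1))), -1), Pow(4823, -1))) = Add(Mul(-2340, Rational(1, 206)), Mul(Pow(Add(3187, Mul(-1595, Pow(2229, -1))), -1), Rational(1, 4823))) = Add(Rational(-1170, 103), Mul(Pow(Add(3187, Mul(-1595, Rational(1, 2229))), -1), Rational(1, 4823))) = Add(Rational(-1170, 103), Mul(Pow(Add(3187, Rational(-1595, 2229)), -1), Rational(1, 4823))) = Add(Rational(-1170, 103), Mul(Pow(Rational(7102228, 2229), -1), Rational(1, 4823))) = Add(Rational(-1170, 103), Mul(Rational(2229, 7102228), Rational(1, 4823))) = Add(Rational(-1170, 103), Rational(2229, 34254045644)) = Rational(-40077233173893, 3528166701332)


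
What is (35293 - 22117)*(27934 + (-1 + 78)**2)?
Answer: 446178888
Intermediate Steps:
(35293 - 22117)*(27934 + (-1 + 78)**2) = 13176*(27934 + 77**2) = 13176*(27934 + 5929) = 13176*33863 = 446178888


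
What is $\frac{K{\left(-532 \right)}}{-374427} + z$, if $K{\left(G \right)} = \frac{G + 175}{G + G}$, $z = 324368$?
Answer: $\frac{6153574948207}{18970968} \approx 3.2437 \cdot 10^{5}$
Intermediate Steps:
$K{\left(G \right)} = \frac{175 + G}{2 G}$
$\frac{K{\left(-532 \right)}}{-374427} + z = \frac{\frac{1}{2} \frac{1}{-532} \left(175 - 532\right)}{-374427} + 324368 = \frac{1}{2} \left(- \frac{1}{532}\right) \left(-357\right) \left(- \frac{1}{374427}\right) + 324368 = \frac{51}{152} \left(- \frac{1}{374427}\right) + 324368 = - \frac{17}{18970968} + 324368 = \frac{6153574948207}{18970968}$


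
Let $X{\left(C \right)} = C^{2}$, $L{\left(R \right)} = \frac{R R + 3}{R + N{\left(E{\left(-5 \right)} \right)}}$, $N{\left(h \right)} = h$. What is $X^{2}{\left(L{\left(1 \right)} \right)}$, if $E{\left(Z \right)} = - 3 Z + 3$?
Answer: $\frac{256}{130321} \approx 0.0019644$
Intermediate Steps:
$E{\left(Z \right)} = 3 - 3 Z$
$L{\left(R \right)} = \frac{3 + R^{2}}{18 + R}$ ($L{\left(R \right)} = \frac{R R + 3}{R + \left(3 - -15\right)} = \frac{R^{2} + 3}{R + \left(3 + 15\right)} = \frac{3 + R^{2}}{R + 18} = \frac{3 + R^{2}}{18 + R}$)
$X^{2}{\left(L{\left(1 \right)} \right)} = \left(\left(\frac{3 + 1^{2}}{18 + 1}\right)^{2}\right)^{2} = \left(\left(\frac{3 + 1}{19}\right)^{2}\right)^{2} = \left(\left(\frac{1}{19} \cdot 4\right)^{2}\right)^{2} = \left(\left(\frac{4}{19}\right)^{2}\right)^{2} = \left(\frac{16}{361}\right)^{2} = \frac{256}{130321}$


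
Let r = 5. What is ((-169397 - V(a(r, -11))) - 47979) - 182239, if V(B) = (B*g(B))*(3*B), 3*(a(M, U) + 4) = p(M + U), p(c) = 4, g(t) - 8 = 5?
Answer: -1199677/3 ≈ -3.9989e+5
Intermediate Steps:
g(t) = 13 (g(t) = 8 + 5 = 13)
a(M, U) = -8/3 (a(M, U) = -4 + (⅓)*4 = -4 + 4/3 = -8/3)
V(B) = 39*B² (V(B) = (B*13)*(3*B) = (13*B)*(3*B) = 39*B²)
((-169397 - V(a(r, -11))) - 47979) - 182239 = ((-169397 - 39*(-8/3)²) - 47979) - 182239 = ((-169397 - 39*64/9) - 47979) - 182239 = ((-169397 - 1*832/3) - 47979) - 182239 = ((-169397 - 832/3) - 47979) - 182239 = (-509023/3 - 47979) - 182239 = -652960/3 - 182239 = -1199677/3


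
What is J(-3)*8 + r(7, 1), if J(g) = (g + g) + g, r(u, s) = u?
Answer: -65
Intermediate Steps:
J(g) = 3*g (J(g) = 2*g + g = 3*g)
J(-3)*8 + r(7, 1) = (3*(-3))*8 + 7 = -9*8 + 7 = -72 + 7 = -65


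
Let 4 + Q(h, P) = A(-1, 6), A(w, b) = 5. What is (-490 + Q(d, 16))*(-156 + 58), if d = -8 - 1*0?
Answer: 47922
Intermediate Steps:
d = -8 (d = -8 + 0 = -8)
Q(h, P) = 1 (Q(h, P) = -4 + 5 = 1)
(-490 + Q(d, 16))*(-156 + 58) = (-490 + 1)*(-156 + 58) = -489*(-98) = 47922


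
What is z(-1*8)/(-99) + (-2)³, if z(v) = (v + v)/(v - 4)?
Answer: -2380/297 ≈ -8.0135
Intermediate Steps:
z(v) = 2*v/(-4 + v) (z(v) = (2*v)/(-4 + v) = 2*v/(-4 + v))
z(-1*8)/(-99) + (-2)³ = (2*(-1*8)/(-4 - 1*8))/(-99) + (-2)³ = -2*(-8)/(99*(-4 - 8)) - 8 = -2*(-8)/(99*(-12)) - 8 = -2*(-8)*(-1)/(99*12) - 8 = -1/99*4/3 - 8 = -4/297 - 8 = -2380/297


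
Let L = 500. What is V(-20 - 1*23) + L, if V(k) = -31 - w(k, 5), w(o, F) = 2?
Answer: 467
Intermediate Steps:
V(k) = -33 (V(k) = -31 - 1*2 = -31 - 2 = -33)
V(-20 - 1*23) + L = -33 + 500 = 467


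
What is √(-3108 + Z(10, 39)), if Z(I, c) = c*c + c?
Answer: 6*I*√43 ≈ 39.345*I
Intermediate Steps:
Z(I, c) = c + c² (Z(I, c) = c² + c = c + c²)
√(-3108 + Z(10, 39)) = √(-3108 + 39*(1 + 39)) = √(-3108 + 39*40) = √(-3108 + 1560) = √(-1548) = 6*I*√43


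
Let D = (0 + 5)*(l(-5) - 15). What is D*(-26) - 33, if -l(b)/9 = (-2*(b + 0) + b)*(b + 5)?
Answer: 1917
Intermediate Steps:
l(b) = 9*b*(5 + b) (l(b) = -9*(-2*(b + 0) + b)*(b + 5) = -9*(-2*b + b)*(5 + b) = -9*(-b)*(5 + b) = -(-9)*b*(5 + b) = 9*b*(5 + b))
D = -75 (D = (0 + 5)*(9*(-5)*(5 - 5) - 15) = 5*(9*(-5)*0 - 15) = 5*(0 - 15) = 5*(-15) = -75)
D*(-26) - 33 = -75*(-26) - 33 = 1950 - 33 = 1917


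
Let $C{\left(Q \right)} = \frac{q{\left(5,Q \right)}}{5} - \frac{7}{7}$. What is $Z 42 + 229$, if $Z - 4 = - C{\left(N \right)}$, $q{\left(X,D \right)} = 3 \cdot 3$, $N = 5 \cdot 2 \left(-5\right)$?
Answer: $\frac{1817}{5} \approx 363.4$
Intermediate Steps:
$N = -50$ ($N = 10 \left(-5\right) = -50$)
$q{\left(X,D \right)} = 9$
$C{\left(Q \right)} = \frac{4}{5}$ ($C{\left(Q \right)} = \frac{9}{5} - \frac{7}{7} = 9 \cdot \frac{1}{5} - 1 = \frac{9}{5} - 1 = \frac{4}{5}$)
$Z = \frac{16}{5}$ ($Z = 4 - \frac{4}{5} = \frac{16}{5} \approx 3.2$)
$Z 42 + 229 = \frac{16}{5} \cdot 42 + 229 = \frac{672}{5} + 229 = \frac{1817}{5}$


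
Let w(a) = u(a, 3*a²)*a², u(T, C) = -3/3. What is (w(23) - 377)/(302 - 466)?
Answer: 453/82 ≈ 5.5244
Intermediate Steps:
u(T, C) = -1 (u(T, C) = -3*⅓ = -1)
w(a) = -a²
(w(23) - 377)/(302 - 466) = (-1*23² - 377)/(302 - 466) = (-1*529 - 377)/(-164) = (-529 - 377)*(-1/164) = -906*(-1/164) = 453/82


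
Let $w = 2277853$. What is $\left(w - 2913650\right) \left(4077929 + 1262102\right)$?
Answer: $-3395175689707$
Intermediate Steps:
$\left(w - 2913650\right) \left(4077929 + 1262102\right) = \left(2277853 - 2913650\right) \left(4077929 + 1262102\right) = \left(-635797\right) 5340031 = -3395175689707$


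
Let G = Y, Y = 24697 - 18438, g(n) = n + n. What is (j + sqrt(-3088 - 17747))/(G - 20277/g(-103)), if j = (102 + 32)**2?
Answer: 3698936/1309631 + 618*I*sqrt(2315)/1309631 ≈ 2.8244 + 0.022705*I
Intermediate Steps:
g(n) = 2*n
Y = 6259
G = 6259
j = 17956 (j = 134**2 = 17956)
(j + sqrt(-3088 - 17747))/(G - 20277/g(-103)) = (17956 + sqrt(-3088 - 17747))/(6259 - 20277/(2*(-103))) = (17956 + sqrt(-20835))/(6259 - 20277/(-206)) = (17956 + 3*I*sqrt(2315))/(6259 - 20277*(-1/206)) = (17956 + 3*I*sqrt(2315))/(6259 + 20277/206) = (17956 + 3*I*sqrt(2315))/(1309631/206) = (17956 + 3*I*sqrt(2315))*(206/1309631) = 3698936/1309631 + 618*I*sqrt(2315)/1309631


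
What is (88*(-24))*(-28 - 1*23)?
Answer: 107712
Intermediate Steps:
(88*(-24))*(-28 - 1*23) = -2112*(-28 - 23) = -2112*(-51) = 107712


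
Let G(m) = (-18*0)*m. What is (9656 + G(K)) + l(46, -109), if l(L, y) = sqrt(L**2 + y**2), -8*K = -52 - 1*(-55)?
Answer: 9656 + sqrt(13997) ≈ 9774.3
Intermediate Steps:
K = -3/8 (K = -(-52 - 1*(-55))/8 = -(-52 + 55)/8 = -1/8*3 = -3/8 ≈ -0.37500)
G(m) = 0 (G(m) = 0*m = 0)
(9656 + G(K)) + l(46, -109) = (9656 + 0) + sqrt(46**2 + (-109)**2) = 9656 + sqrt(2116 + 11881) = 9656 + sqrt(13997)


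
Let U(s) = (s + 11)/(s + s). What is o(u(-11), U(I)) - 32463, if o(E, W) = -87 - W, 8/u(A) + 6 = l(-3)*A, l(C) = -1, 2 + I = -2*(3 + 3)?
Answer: -911403/28 ≈ -32550.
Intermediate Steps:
I = -14 (I = -2 - 2*(3 + 3) = -2 - 2*6 = -2 - 12 = -14)
U(s) = (11 + s)/(2*s) (U(s) = (11 + s)/((2*s)) = (11 + s)*(1/(2*s)) = (11 + s)/(2*s))
u(A) = 8/(-6 - A)
o(u(-11), U(I)) - 32463 = (-87 - (11 - 14)/(2*(-14))) - 32463 = (-87 - (-1)*(-3)/(2*14)) - 32463 = (-87 - 1*3/28) - 32463 = (-87 - 3/28) - 32463 = -2439/28 - 32463 = -911403/28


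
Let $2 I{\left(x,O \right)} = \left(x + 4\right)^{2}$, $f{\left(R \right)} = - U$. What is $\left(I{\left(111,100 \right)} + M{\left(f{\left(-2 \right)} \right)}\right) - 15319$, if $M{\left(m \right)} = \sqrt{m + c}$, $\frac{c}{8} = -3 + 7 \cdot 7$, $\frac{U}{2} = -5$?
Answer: $- \frac{17413}{2} + 3 \sqrt{42} \approx -8687.1$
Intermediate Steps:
$U = -10$ ($U = 2 \left(-5\right) = -10$)
$c = 368$ ($c = 8 \left(-3 + 7 \cdot 7\right) = 8 \left(-3 + 49\right) = 8 \cdot 46 = 368$)
$f{\left(R \right)} = 10$ ($f{\left(R \right)} = \left(-1\right) \left(-10\right) = 10$)
$M{\left(m \right)} = \sqrt{368 + m}$ ($M{\left(m \right)} = \sqrt{m + 368} = \sqrt{368 + m}$)
$I{\left(x,O \right)} = \frac{\left(4 + x\right)^{2}}{2}$ ($I{\left(x,O \right)} = \frac{\left(x + 4\right)^{2}}{2} = \frac{\left(4 + x\right)^{2}}{2}$)
$\left(I{\left(111,100 \right)} + M{\left(f{\left(-2 \right)} \right)}\right) - 15319 = \left(\frac{\left(4 + 111\right)^{2}}{2} + \sqrt{368 + 10}\right) - 15319 = \left(\frac{115^{2}}{2} + \sqrt{378}\right) - 15319 = \left(\frac{1}{2} \cdot 13225 + 3 \sqrt{42}\right) - 15319 = \left(\frac{13225}{2} + 3 \sqrt{42}\right) - 15319 = - \frac{17413}{2} + 3 \sqrt{42}$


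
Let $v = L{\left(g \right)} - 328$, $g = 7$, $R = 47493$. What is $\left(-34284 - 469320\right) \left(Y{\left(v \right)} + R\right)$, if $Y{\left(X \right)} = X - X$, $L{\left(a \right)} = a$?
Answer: $-23917664772$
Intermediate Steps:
$v = -321$ ($v = 7 - 328 = -321$)
$Y{\left(X \right)} = 0$
$\left(-34284 - 469320\right) \left(Y{\left(v \right)} + R\right) = \left(-34284 - 469320\right) \left(0 + 47493\right) = \left(-503604\right) 47493 = -23917664772$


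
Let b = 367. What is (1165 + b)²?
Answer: 2347024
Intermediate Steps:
(1165 + b)² = (1165 + 367)² = 1532² = 2347024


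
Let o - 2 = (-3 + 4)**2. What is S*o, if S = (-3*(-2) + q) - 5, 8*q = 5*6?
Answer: 57/4 ≈ 14.250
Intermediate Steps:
q = 15/4 (q = (5*6)/8 = (1/8)*30 = 15/4 ≈ 3.7500)
o = 3 (o = 2 + (-3 + 4)**2 = 2 + 1**2 = 2 + 1 = 3)
S = 19/4 (S = (-3*(-2) + 15/4) - 5 = (6 + 15/4) - 5 = 39/4 - 5 = 19/4 ≈ 4.7500)
S*o = (19/4)*3 = 57/4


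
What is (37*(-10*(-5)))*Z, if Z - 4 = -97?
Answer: -172050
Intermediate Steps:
Z = -93 (Z = 4 - 97 = -93)
(37*(-10*(-5)))*Z = (37*(-10*(-5)))*(-93) = (37*50)*(-93) = 1850*(-93) = -172050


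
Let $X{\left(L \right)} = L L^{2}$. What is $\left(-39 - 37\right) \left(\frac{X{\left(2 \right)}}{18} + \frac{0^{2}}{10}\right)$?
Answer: $- \frac{304}{9} \approx -33.778$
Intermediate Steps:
$X{\left(L \right)} = L^{3}$
$\left(-39 - 37\right) \left(\frac{X{\left(2 \right)}}{18} + \frac{0^{2}}{10}\right) = \left(-39 - 37\right) \left(\frac{2^{3}}{18} + \frac{0^{2}}{10}\right) = - 76 \left(8 \cdot \frac{1}{18} + 0 \cdot \frac{1}{10}\right) = - 76 \left(\frac{4}{9} + 0\right) = \left(-76\right) \frac{4}{9} = - \frac{304}{9}$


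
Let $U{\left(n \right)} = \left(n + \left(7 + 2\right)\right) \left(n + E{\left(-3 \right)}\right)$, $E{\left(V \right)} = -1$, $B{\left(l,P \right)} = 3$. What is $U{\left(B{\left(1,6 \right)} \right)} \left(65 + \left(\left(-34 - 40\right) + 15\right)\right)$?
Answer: $144$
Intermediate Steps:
$U{\left(n \right)} = \left(-1 + n\right) \left(9 + n\right)$ ($U{\left(n \right)} = \left(n + \left(7 + 2\right)\right) \left(n - 1\right) = \left(n + 9\right) \left(-1 + n\right) = \left(9 + n\right) \left(-1 + n\right) = \left(-1 + n\right) \left(9 + n\right)$)
$U{\left(B{\left(1,6 \right)} \right)} \left(65 + \left(\left(-34 - 40\right) + 15\right)\right) = \left(-9 + 3^{2} + 8 \cdot 3\right) \left(65 + \left(\left(-34 - 40\right) + 15\right)\right) = \left(-9 + 9 + 24\right) \left(65 + \left(-74 + 15\right)\right) = 24 \left(65 - 59\right) = 24 \cdot 6 = 144$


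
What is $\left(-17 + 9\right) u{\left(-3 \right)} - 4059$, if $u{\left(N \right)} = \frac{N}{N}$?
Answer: $-4067$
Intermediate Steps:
$u{\left(N \right)} = 1$
$\left(-17 + 9\right) u{\left(-3 \right)} - 4059 = \left(-17 + 9\right) 1 - 4059 = \left(-8\right) 1 - 4059 = -8 - 4059 = -4067$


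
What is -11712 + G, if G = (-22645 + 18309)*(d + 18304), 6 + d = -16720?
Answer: -6853920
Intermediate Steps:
d = -16726 (d = -6 - 16720 = -16726)
G = -6842208 (G = (-22645 + 18309)*(-16726 + 18304) = -4336*1578 = -6842208)
-11712 + G = -11712 - 6842208 = -6853920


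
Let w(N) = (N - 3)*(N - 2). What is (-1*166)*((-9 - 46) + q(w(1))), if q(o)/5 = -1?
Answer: 9960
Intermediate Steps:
w(N) = (-3 + N)*(-2 + N)
q(o) = -5 (q(o) = 5*(-1) = -5)
(-1*166)*((-9 - 46) + q(w(1))) = (-1*166)*((-9 - 46) - 5) = -166*(-55 - 5) = -166*(-60) = 9960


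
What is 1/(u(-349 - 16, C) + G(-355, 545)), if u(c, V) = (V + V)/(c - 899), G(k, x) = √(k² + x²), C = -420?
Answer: -3318/2112201835 + 24964*√16922/2112201835 ≈ 0.0015359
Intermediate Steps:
u(c, V) = 2*V/(-899 + c) (u(c, V) = (2*V)/(-899 + c) = 2*V/(-899 + c))
1/(u(-349 - 16, C) + G(-355, 545)) = 1/(2*(-420)/(-899 + (-349 - 16)) + √((-355)² + 545²)) = 1/(2*(-420)/(-899 - 365) + √(126025 + 297025)) = 1/(2*(-420)/(-1264) + √423050) = 1/(2*(-420)*(-1/1264) + 5*√16922) = 1/(105/158 + 5*√16922)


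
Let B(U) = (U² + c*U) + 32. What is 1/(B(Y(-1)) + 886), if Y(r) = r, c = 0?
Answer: 1/919 ≈ 0.0010881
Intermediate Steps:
B(U) = 32 + U² (B(U) = (U² + 0*U) + 32 = (U² + 0) + 32 = U² + 32 = 32 + U²)
1/(B(Y(-1)) + 886) = 1/((32 + (-1)²) + 886) = 1/((32 + 1) + 886) = 1/(33 + 886) = 1/919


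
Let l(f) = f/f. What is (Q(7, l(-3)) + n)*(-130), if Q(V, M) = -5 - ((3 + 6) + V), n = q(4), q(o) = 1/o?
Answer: 5395/2 ≈ 2697.5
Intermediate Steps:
n = 1/4 ≈ 0.25000
l(f) = 1
Q(V, M) = -14 - V (Q(V, M) = -5 - (9 + V) = -5 + (-9 - V) = -14 - V)
(Q(7, l(-3)) + n)*(-130) = ((-14 - 1*7) + 1/4)*(-130) = ((-14 - 7) + 1/4)*(-130) = (-21 + 1/4)*(-130) = -83/4*(-130) = 5395/2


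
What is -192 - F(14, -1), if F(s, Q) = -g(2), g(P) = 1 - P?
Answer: -193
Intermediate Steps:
F(s, Q) = 1 (F(s, Q) = -(1 - 1*2) = -(1 - 2) = -1*(-1) = 1)
-192 - F(14, -1) = -192 - 1*1 = -192 - 1 = -193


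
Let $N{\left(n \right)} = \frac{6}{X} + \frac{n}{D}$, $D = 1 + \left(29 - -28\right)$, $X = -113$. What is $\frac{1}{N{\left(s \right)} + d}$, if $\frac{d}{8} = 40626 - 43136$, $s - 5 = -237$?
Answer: $- \frac{113}{2269498} \approx -4.9791 \cdot 10^{-5}$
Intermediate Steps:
$s = -232$ ($s = 5 - 237 = -232$)
$d = -20080$ ($d = 8 \left(40626 - 43136\right) = 8 \left(-2510\right) = -20080$)
$D = 58$ ($D = 1 + \left(29 + 28\right) = 1 + 57 = 58$)
$N{\left(n \right)} = - \frac{6}{113} + \frac{n}{58}$ ($N{\left(n \right)} = \frac{6}{-113} + \frac{n}{58} = 6 \left(- \frac{1}{113}\right) + n \frac{1}{58} = - \frac{6}{113} + \frac{n}{58}$)
$\frac{1}{N{\left(s \right)} + d} = \frac{1}{\left(- \frac{6}{113} + \frac{1}{58} \left(-232\right)\right) - 20080} = \frac{1}{\left(- \frac{6}{113} - 4\right) - 20080} = \frac{1}{- \frac{458}{113} - 20080} = \frac{1}{- \frac{2269498}{113}} = - \frac{113}{2269498}$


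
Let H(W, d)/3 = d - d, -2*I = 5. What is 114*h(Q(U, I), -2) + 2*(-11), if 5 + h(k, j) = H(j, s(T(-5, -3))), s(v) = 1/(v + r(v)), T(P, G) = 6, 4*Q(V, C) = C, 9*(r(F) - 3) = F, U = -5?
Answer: -592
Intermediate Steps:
r(F) = 3 + F/9
I = -5/2 (I = -1/2*5 = -5/2 ≈ -2.5000)
Q(V, C) = C/4
s(v) = 1/(3 + 10*v/9) (s(v) = 1/(v + (3 + v/9)) = 1/(3 + 10*v/9))
H(W, d) = 0 (H(W, d) = 3*(d - d) = 3*0 = 0)
h(k, j) = -5 (h(k, j) = -5 + 0 = -5)
114*h(Q(U, I), -2) + 2*(-11) = 114*(-5) + 2*(-11) = -570 - 22 = -592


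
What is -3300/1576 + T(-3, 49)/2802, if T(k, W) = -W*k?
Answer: -187811/91999 ≈ -2.0414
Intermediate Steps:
T(k, W) = -W*k
-3300/1576 + T(-3, 49)/2802 = -3300/1576 - 1*49*(-3)/2802 = -3300*1/1576 + 147*(1/2802) = -825/394 + 49/934 = -187811/91999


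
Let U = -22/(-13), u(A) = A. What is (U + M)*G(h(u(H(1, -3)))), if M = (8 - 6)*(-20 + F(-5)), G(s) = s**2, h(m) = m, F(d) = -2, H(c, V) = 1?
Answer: -550/13 ≈ -42.308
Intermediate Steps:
M = -44 (M = (8 - 6)*(-20 - 2) = 2*(-22) = -44)
U = 22/13 (U = -22*(-1/13) = 22/13 ≈ 1.6923)
(U + M)*G(h(u(H(1, -3)))) = (22/13 - 44)*1**2 = -550/13*1 = -550/13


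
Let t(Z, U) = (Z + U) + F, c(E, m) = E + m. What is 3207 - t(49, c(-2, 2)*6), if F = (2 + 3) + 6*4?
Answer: 3129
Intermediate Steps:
F = 29 (F = 5 + 24 = 29)
t(Z, U) = 29 + U + Z (t(Z, U) = (Z + U) + 29 = (U + Z) + 29 = 29 + U + Z)
3207 - t(49, c(-2, 2)*6) = 3207 - (29 + (-2 + 2)*6 + 49) = 3207 - (29 + 0*6 + 49) = 3207 - (29 + 0 + 49) = 3207 - 1*78 = 3207 - 78 = 3129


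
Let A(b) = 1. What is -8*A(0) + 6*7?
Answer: 34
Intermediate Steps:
-8*A(0) + 6*7 = -8*1 + 6*7 = -8 + 42 = 34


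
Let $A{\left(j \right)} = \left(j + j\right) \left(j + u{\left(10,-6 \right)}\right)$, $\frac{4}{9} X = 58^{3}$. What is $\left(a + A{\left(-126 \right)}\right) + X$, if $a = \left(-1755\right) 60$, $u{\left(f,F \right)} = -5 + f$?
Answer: $364194$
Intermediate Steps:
$X = 439002$ ($X = \frac{9 \cdot 58^{3}}{4} = \frac{9}{4} \cdot 195112 = 439002$)
$A{\left(j \right)} = 2 j \left(5 + j\right)$ ($A{\left(j \right)} = \left(j + j\right) \left(j + \left(-5 + 10\right)\right) = 2 j \left(j + 5\right) = 2 j \left(5 + j\right)$)
$a = -105300$
$\left(a + A{\left(-126 \right)}\right) + X = \left(-105300 + 2 \left(-126\right) \left(5 - 126\right)\right) + 439002 = \left(-105300 + 2 \left(-126\right) \left(-121\right)\right) + 439002 = \left(-105300 + 30492\right) + 439002 = -74808 + 439002 = 364194$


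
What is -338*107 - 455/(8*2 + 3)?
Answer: -687609/19 ≈ -36190.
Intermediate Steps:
-338*107 - 455/(8*2 + 3) = -36166 - 455/(16 + 3) = -36166 - 455/19 = -687609/19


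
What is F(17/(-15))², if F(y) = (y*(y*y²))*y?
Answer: 2015993900449/576650390625 ≈ 3.4960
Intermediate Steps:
F(y) = y⁵ (F(y) = (y*y³)*y = y⁴*y = y⁵)
F(17/(-15))² = ((17/(-15))⁵)² = ((17*(-1/15))⁵)² = ((-17/15)⁵)² = (-1419857/759375)² = 2015993900449/576650390625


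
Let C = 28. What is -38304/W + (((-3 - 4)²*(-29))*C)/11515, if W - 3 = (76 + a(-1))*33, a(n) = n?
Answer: -262228/13865 ≈ -18.913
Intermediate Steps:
W = 2478 (W = 3 + (76 - 1)*33 = 3 + 75*33 = 3 + 2475 = 2478)
-38304/W + (((-3 - 4)²*(-29))*C)/11515 = -38304/2478 + (((-3 - 4)²*(-29))*28)/11515 = -38304*1/2478 + (((-7)²*(-29))*28)*(1/11515) = -912/59 + ((49*(-29))*28)*(1/11515) = -912/59 - 1421*28*(1/11515) = -912/59 - 39788*1/11515 = -912/59 - 812/235 = -262228/13865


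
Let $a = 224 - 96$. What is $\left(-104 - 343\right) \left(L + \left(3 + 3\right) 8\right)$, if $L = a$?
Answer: $-78672$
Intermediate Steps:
$a = 128$
$L = 128$
$\left(-104 - 343\right) \left(L + \left(3 + 3\right) 8\right) = \left(-104 - 343\right) \left(128 + \left(3 + 3\right) 8\right) = - 447 \left(128 + 6 \cdot 8\right) = - 447 \left(128 + 48\right) = \left(-447\right) 176 = -78672$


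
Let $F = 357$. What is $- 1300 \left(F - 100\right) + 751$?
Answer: $-333349$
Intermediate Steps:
$- 1300 \left(F - 100\right) + 751 = - 1300 \left(357 - 100\right) + 751 = \left(-1300\right) 257 + 751 = -334100 + 751 = -333349$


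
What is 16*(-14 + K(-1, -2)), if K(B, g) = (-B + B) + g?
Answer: -256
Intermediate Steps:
K(B, g) = g (K(B, g) = 0 + g = g)
16*(-14 + K(-1, -2)) = 16*(-14 - 2) = 16*(-16) = -256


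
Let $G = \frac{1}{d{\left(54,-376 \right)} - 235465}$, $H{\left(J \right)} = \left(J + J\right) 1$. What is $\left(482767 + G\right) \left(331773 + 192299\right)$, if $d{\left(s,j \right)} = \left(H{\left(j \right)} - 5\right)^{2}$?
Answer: $\frac{10676290947583861}{42198} \approx 2.53 \cdot 10^{11}$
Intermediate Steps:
$H{\left(J \right)} = 2 J$ ($H{\left(J \right)} = 2 J 1 = 2 J$)
$d{\left(s,j \right)} = \left(-5 + 2 j\right)^{2}$ ($d{\left(s,j \right)} = \left(2 j - 5\right)^{2} = \left(-5 + 2 j\right)^{2}$)
$G = \frac{1}{337584}$ ($G = \frac{1}{\left(-5 + 2 \left(-376\right)\right)^{2} - 235465} = \frac{1}{\left(-5 - 752\right)^{2} - 235465} = \frac{1}{\left(-757\right)^{2} - 235465} = \frac{1}{573049 - 235465} = \frac{1}{337584} \approx 2.9622 \cdot 10^{-6}$)
$\left(482767 + G\right) \left(331773 + 192299\right) = \left(482767 + \frac{1}{337584}\right) \left(331773 + 192299\right) = \frac{162974414929}{337584} \cdot 524072 = \frac{10676290947583861}{42198}$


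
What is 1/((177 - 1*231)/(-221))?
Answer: 221/54 ≈ 4.0926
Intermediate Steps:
1/((177 - 1*231)/(-221)) = 1/((177 - 231)*(-1/221)) = 1/(-54*(-1/221)) = 1/(54/221) = 221/54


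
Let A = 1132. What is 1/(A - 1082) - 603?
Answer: -30149/50 ≈ -602.98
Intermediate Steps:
1/(A - 1082) - 603 = 1/(1132 - 1082) - 603 = 1/50 - 603 = -30149/50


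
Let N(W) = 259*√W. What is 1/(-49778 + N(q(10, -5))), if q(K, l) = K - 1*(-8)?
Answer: -24889/1238320913 - 777*√2/2476641826 ≈ -2.0543e-5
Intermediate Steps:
q(K, l) = 8 + K (q(K, l) = K + 8 = 8 + K)
1/(-49778 + N(q(10, -5))) = 1/(-49778 + 259*√(8 + 10)) = 1/(-49778 + 259*√18) = 1/(-49778 + 259*(3*√2)) = 1/(-49778 + 777*√2)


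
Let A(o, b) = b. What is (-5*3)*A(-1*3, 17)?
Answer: -255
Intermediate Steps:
(-5*3)*A(-1*3, 17) = -5*3*17 = -15*17 = -255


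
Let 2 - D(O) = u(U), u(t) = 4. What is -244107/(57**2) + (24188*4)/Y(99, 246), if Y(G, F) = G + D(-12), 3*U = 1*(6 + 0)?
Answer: 32296541/35017 ≈ 922.31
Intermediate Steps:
U = 2 (U = (1*(6 + 0))/3 = (1*6)/3 = (1/3)*6 = 2)
D(O) = -2 (D(O) = 2 - 1*4 = 2 - 4 = -2)
Y(G, F) = -2 + G (Y(G, F) = G - 2 = -2 + G)
-244107/(57**2) + (24188*4)/Y(99, 246) = -244107/(57**2) + (24188*4)/(-2 + 99) = -244107/3249 + 96752/97 = -244107*1/3249 + 96752*(1/97) = -27123/361 + 96752/97 = 32296541/35017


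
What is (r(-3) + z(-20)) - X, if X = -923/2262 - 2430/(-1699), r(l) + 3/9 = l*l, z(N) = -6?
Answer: 486145/295626 ≈ 1.6445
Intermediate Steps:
r(l) = -1/3 + l**2 (r(l) = -1/3 + l*l = -1/3 + l**2)
X = 302191/295626 (X = -923*1/2262 - 2430*(-1/1699) = -71/174 + 2430/1699 = 302191/295626 ≈ 1.0222)
(r(-3) + z(-20)) - X = ((-1/3 + (-3)**2) - 6) - 1*302191/295626 = ((-1/3 + 9) - 6) - 302191/295626 = (26/3 - 6) - 302191/295626 = 8/3 - 302191/295626 = 486145/295626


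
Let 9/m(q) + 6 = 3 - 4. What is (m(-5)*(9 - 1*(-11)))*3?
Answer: -540/7 ≈ -77.143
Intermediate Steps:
m(q) = -9/7 (m(q) = 9/(-6 + (3 - 4)) = 9/(-6 - 1) = 9/(-7) = 9*(-⅐) = -9/7)
(m(-5)*(9 - 1*(-11)))*3 = -9*(9 - 1*(-11))/7*3 = -9*(9 + 11)/7*3 = -9/7*20*3 = -180/7*3 = -540/7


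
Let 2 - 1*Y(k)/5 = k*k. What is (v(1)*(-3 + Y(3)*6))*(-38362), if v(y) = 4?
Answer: 32684424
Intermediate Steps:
Y(k) = 10 - 5*k² (Y(k) = 10 - 5*k*k = 10 - 5*k²)
(v(1)*(-3 + Y(3)*6))*(-38362) = (4*(-3 + (10 - 5*3²)*6))*(-38362) = (4*(-3 + (10 - 5*9)*6))*(-38362) = (4*(-3 + (10 - 45)*6))*(-38362) = (4*(-3 - 35*6))*(-38362) = (4*(-3 - 210))*(-38362) = (4*(-213))*(-38362) = -852*(-38362) = 32684424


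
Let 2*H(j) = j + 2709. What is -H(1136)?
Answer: -3845/2 ≈ -1922.5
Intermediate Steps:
H(j) = 2709/2 + j/2 (H(j) = (j + 2709)/2 = (2709 + j)/2 = 2709/2 + j/2)
-H(1136) = -(2709/2 + (½)*1136) = -(2709/2 + 568) = -1*3845/2 = -3845/2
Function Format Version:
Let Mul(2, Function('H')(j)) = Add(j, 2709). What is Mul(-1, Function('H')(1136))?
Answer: Rational(-3845, 2) ≈ -1922.5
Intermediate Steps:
Function('H')(j) = Add(Rational(2709, 2), Mul(Rational(1, 2), j)) (Function('H')(j) = Mul(Rational(1, 2), Add(j, 2709)) = Mul(Rational(1, 2), Add(2709, j)) = Add(Rational(2709, 2), Mul(Rational(1, 2), j)))
Mul(-1, Function('H')(1136)) = Mul(-1, Add(Rational(2709, 2), Mul(Rational(1, 2), 1136))) = Mul(-1, Add(Rational(2709, 2), 568)) = Mul(-1, Rational(3845, 2)) = Rational(-3845, 2)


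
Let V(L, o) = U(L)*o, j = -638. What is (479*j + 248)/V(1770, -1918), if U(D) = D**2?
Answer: 21811/429207300 ≈ 5.0817e-5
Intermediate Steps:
V(L, o) = o*L**2 (V(L, o) = L**2*o = o*L**2)
(479*j + 248)/V(1770, -1918) = (479*(-638) + 248)/((-1918*1770**2)) = (-305602 + 248)/((-1918*3132900)) = -305354/(-6008902200) = -305354*(-1/6008902200) = 21811/429207300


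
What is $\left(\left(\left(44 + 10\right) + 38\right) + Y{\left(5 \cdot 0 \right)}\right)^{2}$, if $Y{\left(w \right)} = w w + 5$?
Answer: $9409$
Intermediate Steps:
$Y{\left(w \right)} = 5 + w^{2}$ ($Y{\left(w \right)} = w^{2} + 5 = 5 + w^{2}$)
$\left(\left(\left(44 + 10\right) + 38\right) + Y{\left(5 \cdot 0 \right)}\right)^{2} = \left(\left(\left(44 + 10\right) + 38\right) + \left(5 + \left(5 \cdot 0\right)^{2}\right)\right)^{2} = \left(\left(54 + 38\right) + \left(5 + 0^{2}\right)\right)^{2} = \left(92 + \left(5 + 0\right)\right)^{2} = \left(92 + 5\right)^{2} = 97^{2} = 9409$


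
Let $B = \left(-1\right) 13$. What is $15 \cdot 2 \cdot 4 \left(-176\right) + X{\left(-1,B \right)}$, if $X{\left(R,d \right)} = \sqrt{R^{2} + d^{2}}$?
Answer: $-21120 + \sqrt{170} \approx -21107.0$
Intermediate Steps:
$B = -13$
$15 \cdot 2 \cdot 4 \left(-176\right) + X{\left(-1,B \right)} = 15 \cdot 2 \cdot 4 \left(-176\right) + \sqrt{\left(-1\right)^{2} + \left(-13\right)^{2}} = 15 \cdot 8 \left(-176\right) + \sqrt{1 + 169} = 120 \left(-176\right) + \sqrt{170} = -21120 + \sqrt{170}$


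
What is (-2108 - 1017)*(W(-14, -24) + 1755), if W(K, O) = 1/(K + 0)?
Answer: -76778125/14 ≈ -5.4842e+6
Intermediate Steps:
W(K, O) = 1/K
(-2108 - 1017)*(W(-14, -24) + 1755) = (-2108 - 1017)*(1/(-14) + 1755) = -3125*(-1/14 + 1755) = -3125*24569/14 = -76778125/14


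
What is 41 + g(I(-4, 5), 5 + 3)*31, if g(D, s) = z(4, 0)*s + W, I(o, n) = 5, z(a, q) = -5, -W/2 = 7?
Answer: -1633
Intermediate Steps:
W = -14 (W = -2*7 = -14)
g(D, s) = -14 - 5*s (g(D, s) = -5*s - 14 = -14 - 5*s)
41 + g(I(-4, 5), 5 + 3)*31 = 41 + (-14 - 5*(5 + 3))*31 = 41 + (-14 - 5*8)*31 = 41 + (-14 - 40)*31 = 41 - 54*31 = 41 - 1674 = -1633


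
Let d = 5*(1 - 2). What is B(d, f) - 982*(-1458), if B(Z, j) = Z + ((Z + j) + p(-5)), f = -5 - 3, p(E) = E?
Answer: 1431733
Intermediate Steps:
d = -5 (d = 5*(-1) = -5)
f = -8
B(Z, j) = -5 + j + 2*Z (B(Z, j) = Z + ((Z + j) - 5) = Z + (-5 + Z + j) = -5 + j + 2*Z)
B(d, f) - 982*(-1458) = (-5 - 8 + 2*(-5)) - 982*(-1458) = (-5 - 8 - 10) + 1431756 = -23 + 1431756 = 1431733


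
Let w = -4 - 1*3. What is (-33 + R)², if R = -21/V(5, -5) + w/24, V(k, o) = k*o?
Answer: 379119841/360000 ≈ 1053.1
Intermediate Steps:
w = -7 (w = -4 - 3 = -7)
R = 329/600 (R = -21/(5*(-5)) - 7/24 = -21/(-25) - 7*1/24 = -21*(-1/25) - 7/24 = 21/25 - 7/24 = 329/600 ≈ 0.54833)
(-33 + R)² = (-33 + 329/600)² = (-19471/600)² = 379119841/360000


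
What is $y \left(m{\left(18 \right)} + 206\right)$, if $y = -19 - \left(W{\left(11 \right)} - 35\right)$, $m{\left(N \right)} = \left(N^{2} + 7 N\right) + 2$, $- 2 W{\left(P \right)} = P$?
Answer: $14147$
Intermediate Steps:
$W{\left(P \right)} = - \frac{P}{2}$
$m{\left(N \right)} = 2 + N^{2} + 7 N$
$y = \frac{43}{2}$ ($y = -19 - \left(\left(- \frac{1}{2}\right) 11 - 35\right) = -19 - \left(- \frac{11}{2} - 35\right) = -19 - - \frac{81}{2} = -19 + \frac{81}{2} = \frac{43}{2} \approx 21.5$)
$y \left(m{\left(18 \right)} + 206\right) = \frac{43 \left(\left(2 + 18^{2} + 7 \cdot 18\right) + 206\right)}{2} = \frac{43 \left(\left(2 + 324 + 126\right) + 206\right)}{2} = \frac{43 \left(452 + 206\right)}{2} = \frac{43}{2} \cdot 658 = 14147$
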